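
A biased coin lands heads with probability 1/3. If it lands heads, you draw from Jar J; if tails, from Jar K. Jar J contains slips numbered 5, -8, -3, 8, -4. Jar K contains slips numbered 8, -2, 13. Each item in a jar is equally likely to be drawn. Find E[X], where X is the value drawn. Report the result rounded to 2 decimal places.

4.09

E[X | Jar J] = (5 − 8 − 3 + 8 − 4)/5 = -2/5
E[X | Jar K] = (8 − 2 + 13)/3 = 19/3
E[X] = (1/3)·(-2/5) + (2/3)·19/3 = 184/45 ≈ 4.09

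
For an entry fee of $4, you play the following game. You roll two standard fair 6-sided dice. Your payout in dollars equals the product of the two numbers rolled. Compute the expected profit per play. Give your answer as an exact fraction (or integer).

33/4 dollars

Distribution of the product of the two numbers rolled: 1 w.p. 1/36, 2 w.p. 1/18, 3 w.p. 1/18, 4 w.p. 1/12, 5 w.p. 1/18, 6 w.p. 1/9, …
E[payout] = (1/36)·1 + (1/18)·2 + (1/18)·3 + (1/12)·4 + (1/18)·5 + (1/9)·6 + (1/18)·8 + (1/36)·9 + (1/18)·10 + (1/9)·12 + (1/18)·15 + (1/36)·16 + (1/18)·18 + (1/18)·20 + (1/18)·24 + (1/36)·25 + (1/18)·30 + (1/36)·36 = 49/4
Expected profit = 49/4 − 4 = 33/4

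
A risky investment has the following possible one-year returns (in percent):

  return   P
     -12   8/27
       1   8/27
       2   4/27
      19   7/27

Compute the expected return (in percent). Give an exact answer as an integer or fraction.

53/27

E[X] = (8/27)·(-12) + (8/27)·1 + (4/27)·2 + (7/27)·19
     = 53/27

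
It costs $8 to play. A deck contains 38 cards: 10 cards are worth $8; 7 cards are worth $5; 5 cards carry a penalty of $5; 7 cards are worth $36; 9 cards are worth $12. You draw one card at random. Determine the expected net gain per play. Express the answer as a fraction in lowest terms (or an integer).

73/19 dollars

E[payout] = (10/38)·8 + (7/38)·5 + (5/38)·(-5) + (7/38)·36 + (9/38)·12 = 225/19
Expected profit = 225/19 − 8 = 73/19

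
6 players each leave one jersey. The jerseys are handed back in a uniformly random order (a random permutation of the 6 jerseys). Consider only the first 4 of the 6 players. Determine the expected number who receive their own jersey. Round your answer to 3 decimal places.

0.667

Let Xᵢ = 1 if person i gets their own jersey. For each i, P(Xᵢ=1) = 1/6.
By linearity of expectation, E[X₁+…+X_4] = 4·(1/6) = 2/3.
≈ 0.667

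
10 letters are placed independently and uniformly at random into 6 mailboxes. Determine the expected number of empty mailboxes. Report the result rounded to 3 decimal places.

0.969

Let Xⱼ=1 if mailbox j is empty. P(Xⱼ=1) = ((6-1)/6)^10 = 9765625/60466176.
By linearity, E[#empty] = 6·9765625/60466176 = 9765625/10077696.
≈ 0.969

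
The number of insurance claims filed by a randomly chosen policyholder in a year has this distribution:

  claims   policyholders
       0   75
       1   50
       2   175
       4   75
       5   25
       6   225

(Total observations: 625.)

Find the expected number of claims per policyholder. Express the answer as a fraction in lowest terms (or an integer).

Total = 625, so P(claims=0) = 75/625, etc.
E[X] = (3/25)·0 + (2/25)·1 + (7/25)·2 + (3/25)·4 + (1/25)·5 + (9/25)·6
     = 87/25

87/25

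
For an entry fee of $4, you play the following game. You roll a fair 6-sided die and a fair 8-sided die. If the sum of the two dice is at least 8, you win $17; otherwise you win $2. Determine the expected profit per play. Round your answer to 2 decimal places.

E[payout] = (7/16)·2 + (9/16)·17 = 167/16
Expected profit = 167/16 − 4 = 103/16 ≈ $6.44

$6.44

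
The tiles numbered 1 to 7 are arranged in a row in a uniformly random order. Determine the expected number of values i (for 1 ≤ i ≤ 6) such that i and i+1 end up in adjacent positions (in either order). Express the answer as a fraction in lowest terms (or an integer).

12/7

For each i ∈ {1,…,6}, let Xᵢ = 1 if i and i+1 are adjacent. P(Xᵢ=1) = 2·(7−1)!/7! = 2/7.
By linearity, E[ΣXᵢ] = (6)·(2/7) = 12/7.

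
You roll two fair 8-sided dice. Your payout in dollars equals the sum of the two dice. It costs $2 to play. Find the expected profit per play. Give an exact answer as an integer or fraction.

Distribution of the sum of the two dice: 2 w.p. 1/64, 3 w.p. 1/32, 4 w.p. 3/64, 5 w.p. 1/16, 6 w.p. 5/64, 7 w.p. 3/32, …
E[payout] = (1/64)·2 + (1/32)·3 + (3/64)·4 + (1/16)·5 + (5/64)·6 + (3/32)·7 + (7/64)·8 + (1/8)·9 + (7/64)·10 + (3/32)·11 + (5/64)·12 + (1/16)·13 + (3/64)·14 + (1/32)·15 + (1/64)·16 = 9
Expected profit = 9 − 2 = 7

$7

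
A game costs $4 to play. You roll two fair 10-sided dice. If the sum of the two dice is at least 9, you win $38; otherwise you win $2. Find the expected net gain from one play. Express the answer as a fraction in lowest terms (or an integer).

598/25 dollars

E[payout] = (7/25)·2 + (18/25)·38 = 698/25
Expected profit = 698/25 − 4 = 598/25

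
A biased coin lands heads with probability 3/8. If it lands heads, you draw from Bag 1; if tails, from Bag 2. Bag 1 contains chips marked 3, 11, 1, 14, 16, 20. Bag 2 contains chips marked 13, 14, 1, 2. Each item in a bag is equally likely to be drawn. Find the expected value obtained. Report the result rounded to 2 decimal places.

8.75

E[X | Bag 1] = (3 + 11 + 1 + 14 + 16 + 20)/6 = 65/6
E[X | Bag 2] = (13 + 14 + 1 + 2)/4 = 15/2
E[X] = (3/8)·65/6 + (5/8)·15/2 = 35/4 ≈ 8.75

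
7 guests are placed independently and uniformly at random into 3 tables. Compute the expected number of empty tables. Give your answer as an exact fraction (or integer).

Let Xⱼ=1 if table j is empty. P(Xⱼ=1) = ((3-1)/3)^7 = 128/2187.
By linearity, E[#empty] = 3·128/2187 = 128/729.

128/729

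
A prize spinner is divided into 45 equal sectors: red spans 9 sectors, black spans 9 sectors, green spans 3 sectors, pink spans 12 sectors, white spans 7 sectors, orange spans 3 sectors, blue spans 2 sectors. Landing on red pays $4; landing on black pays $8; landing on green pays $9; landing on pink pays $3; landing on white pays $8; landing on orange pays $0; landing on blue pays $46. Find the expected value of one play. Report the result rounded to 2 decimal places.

$7.09

E[payout] = (9/45)·4 + (9/45)·8 + (3/45)·9 + (12/45)·3 + (7/45)·8 + (3/45)·0 + (2/45)·46 = 319/45
≈ $7.09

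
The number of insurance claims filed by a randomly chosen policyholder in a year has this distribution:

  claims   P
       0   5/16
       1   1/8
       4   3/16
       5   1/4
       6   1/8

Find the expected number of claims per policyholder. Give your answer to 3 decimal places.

E[X] = (5/16)·0 + (1/8)·1 + (3/16)·4 + (1/4)·5 + (1/8)·6
     = 23/8 ≈ 2.875

2.875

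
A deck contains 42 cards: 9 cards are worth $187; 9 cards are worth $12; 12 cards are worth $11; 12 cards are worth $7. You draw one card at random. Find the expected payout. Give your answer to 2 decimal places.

E[payout] = (9/42)·187 + (9/42)·12 + (12/42)·11 + (12/42)·7 = 669/14
≈ $47.79

$47.79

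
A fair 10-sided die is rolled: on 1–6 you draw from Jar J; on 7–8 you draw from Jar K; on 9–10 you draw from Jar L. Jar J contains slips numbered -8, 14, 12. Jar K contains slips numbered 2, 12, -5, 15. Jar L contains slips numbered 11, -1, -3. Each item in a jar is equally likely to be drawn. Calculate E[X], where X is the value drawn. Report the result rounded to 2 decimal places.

E[X | Jar J] = (-8 + 14 + 12)/3 = 6
E[X | Jar K] = (2 + 12 − 5 + 15)/4 = 6
E[X | Jar L] = (11 − 1 − 3)/3 = 7/3
E[X] = (3/5)·6 + (1/5)·6 + (1/5)·7/3 = 79/15 ≈ 5.27

5.27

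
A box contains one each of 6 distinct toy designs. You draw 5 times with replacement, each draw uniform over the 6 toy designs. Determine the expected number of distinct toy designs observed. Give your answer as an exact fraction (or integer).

4651/1296

Let Xⱼ=1 if type j appears at least once. P(Xⱼ=1) = 1 − ((6−1)/6)^5 = 4651/7776.
E[#distinct] = 6·4651/7776 = 4651/1296.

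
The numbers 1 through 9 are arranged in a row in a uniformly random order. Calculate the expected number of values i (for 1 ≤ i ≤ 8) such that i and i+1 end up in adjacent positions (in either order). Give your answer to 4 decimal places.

For each i ∈ {1,…,8}, let Xᵢ = 1 if i and i+1 are adjacent. P(Xᵢ=1) = 2·(9−1)!/9! = 2/9.
By linearity, E[ΣXᵢ] = (8)·(2/9) = 16/9.
≈ 1.7778

1.7778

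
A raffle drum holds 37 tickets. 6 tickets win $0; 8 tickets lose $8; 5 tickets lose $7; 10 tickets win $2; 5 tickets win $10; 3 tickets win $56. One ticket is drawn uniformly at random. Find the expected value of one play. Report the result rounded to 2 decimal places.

E[payout] = (6/37)·0 + (8/37)·(-8) + (5/37)·(-7) + (10/37)·2 + (5/37)·10 + (3/37)·56 = 139/37
≈ $3.76

$3.76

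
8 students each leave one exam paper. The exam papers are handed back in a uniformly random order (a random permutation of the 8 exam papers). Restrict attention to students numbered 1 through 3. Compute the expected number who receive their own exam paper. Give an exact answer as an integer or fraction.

Let Xᵢ = 1 if person i gets their own exam paper. For each i, P(Xᵢ=1) = 1/8.
By linearity of expectation, E[X₁+…+X_3] = 3·(1/8) = 3/8.

3/8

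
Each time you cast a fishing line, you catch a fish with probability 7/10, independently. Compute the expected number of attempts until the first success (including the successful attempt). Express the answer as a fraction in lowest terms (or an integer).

10/7

For a geometric distribution, E[trials] = 1/p = 1/(7/10) = 10/7.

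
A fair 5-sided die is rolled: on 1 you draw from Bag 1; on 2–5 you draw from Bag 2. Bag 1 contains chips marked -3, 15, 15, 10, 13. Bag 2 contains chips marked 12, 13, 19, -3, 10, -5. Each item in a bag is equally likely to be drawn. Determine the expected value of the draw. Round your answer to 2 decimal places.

E[X | Bag 1] = (-3 + 15 + 15 + 10 + 13)/5 = 10
E[X | Bag 2] = (12 + 13 + 19 − 3 + 10 − 5)/6 = 23/3
E[X] = (1/5)·10 + (4/5)·23/3 = 122/15 ≈ 8.13

8.13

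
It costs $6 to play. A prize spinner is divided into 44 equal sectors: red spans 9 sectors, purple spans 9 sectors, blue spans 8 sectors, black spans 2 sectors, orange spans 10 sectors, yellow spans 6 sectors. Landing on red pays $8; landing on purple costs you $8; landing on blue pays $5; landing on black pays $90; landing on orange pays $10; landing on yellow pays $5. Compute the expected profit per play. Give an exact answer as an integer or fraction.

43/22 dollars

E[payout] = (9/44)·8 + (9/44)·(-8) + (8/44)·5 + (2/44)·90 + (10/44)·10 + (6/44)·5 = 175/22
Expected profit = 175/22 − 6 = 43/22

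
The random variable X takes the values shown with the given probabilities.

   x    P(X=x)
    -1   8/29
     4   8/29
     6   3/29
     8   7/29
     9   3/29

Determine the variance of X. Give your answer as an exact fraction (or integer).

11490/841

E[X] = (8/29)·(-1) + (8/29)·4 + (3/29)·6 + (7/29)·8 + (3/29)·9 = 125/29
E[X²] = (8/29)·1 + (8/29)·16 + (3/29)·36 + (7/29)·64 + (3/29)·81 = 935/29
Var(X) = 935/29 − (125/29)² = 11490/841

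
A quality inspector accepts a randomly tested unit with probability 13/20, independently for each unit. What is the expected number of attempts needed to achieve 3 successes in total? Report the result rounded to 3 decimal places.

4.615

By linearity (sum of 3 independent geometric waits), E[trials] = 3/p = 3/(13/20) = 60/13.
≈ 4.615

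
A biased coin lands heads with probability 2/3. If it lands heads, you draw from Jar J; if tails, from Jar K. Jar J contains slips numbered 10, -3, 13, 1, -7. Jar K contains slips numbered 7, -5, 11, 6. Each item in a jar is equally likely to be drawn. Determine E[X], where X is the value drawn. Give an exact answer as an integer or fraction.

69/20

E[X | Jar J] = (10 − 3 + 13 + 1 − 7)/5 = 14/5
E[X | Jar K] = (7 − 5 + 11 + 6)/4 = 19/4
E[X] = (2/3)·14/5 + (1/3)·19/4 = 69/20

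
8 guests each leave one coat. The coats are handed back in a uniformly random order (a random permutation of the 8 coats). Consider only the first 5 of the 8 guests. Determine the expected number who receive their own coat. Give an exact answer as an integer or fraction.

5/8

Let Xᵢ = 1 if person i gets their own coat. For each i, P(Xᵢ=1) = 1/8.
By linearity of expectation, E[X₁+…+X_5] = 5·(1/8) = 5/8.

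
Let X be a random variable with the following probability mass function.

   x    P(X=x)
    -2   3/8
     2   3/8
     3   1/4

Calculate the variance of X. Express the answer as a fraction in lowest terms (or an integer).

75/16

E[X] = (3/8)·(-2) + (3/8)·2 + (1/4)·3 = 3/4
E[X²] = (3/8)·4 + (3/8)·4 + (1/4)·9 = 21/4
Var(X) = 21/4 − (3/4)² = 75/16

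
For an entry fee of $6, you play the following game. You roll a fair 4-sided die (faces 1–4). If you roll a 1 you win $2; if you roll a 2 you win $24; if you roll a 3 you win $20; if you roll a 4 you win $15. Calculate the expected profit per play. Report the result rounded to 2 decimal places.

$9.25

E[payout] = (1/4)·2 + (1/4)·15 + (1/4)·20 + (1/4)·24 = 61/4
Expected profit = 61/4 − 6 = 37/4 ≈ $9.25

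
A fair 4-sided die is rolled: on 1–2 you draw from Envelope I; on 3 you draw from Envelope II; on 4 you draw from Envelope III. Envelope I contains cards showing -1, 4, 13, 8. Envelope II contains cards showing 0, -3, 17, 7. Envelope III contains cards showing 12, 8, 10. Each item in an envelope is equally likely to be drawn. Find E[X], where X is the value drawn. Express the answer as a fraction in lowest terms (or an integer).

E[X | Envelope I] = (-1 + 4 + 13 + 8)/4 = 6
E[X | Envelope II] = (0 − 3 + 17 + 7)/4 = 21/4
E[X | Envelope III] = (12 + 8 + 10)/3 = 10
E[X] = (1/2)·6 + (1/4)·21/4 + (1/4)·10 = 109/16

109/16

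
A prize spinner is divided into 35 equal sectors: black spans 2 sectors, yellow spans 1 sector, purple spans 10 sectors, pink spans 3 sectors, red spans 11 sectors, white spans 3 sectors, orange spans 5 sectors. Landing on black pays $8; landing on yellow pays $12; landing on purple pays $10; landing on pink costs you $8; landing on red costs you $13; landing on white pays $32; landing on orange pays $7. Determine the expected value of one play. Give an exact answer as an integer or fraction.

92/35 dollars

E[payout] = (2/35)·8 + (1/35)·12 + (10/35)·10 + (3/35)·(-8) + (11/35)·(-13) + (3/35)·32 + (5/35)·7 = 92/35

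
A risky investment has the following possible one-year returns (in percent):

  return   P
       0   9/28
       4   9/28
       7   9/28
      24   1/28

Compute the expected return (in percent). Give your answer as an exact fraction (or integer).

123/28

E[X] = (9/28)·0 + (9/28)·4 + (9/28)·7 + (1/28)·24
     = 123/28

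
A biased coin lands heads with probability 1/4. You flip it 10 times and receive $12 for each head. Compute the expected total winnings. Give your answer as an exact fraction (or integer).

$30

E[#heads] = 10·1/4 = 5/2 (linearity over flips).
E[winnings] = 12·5/2 = 30.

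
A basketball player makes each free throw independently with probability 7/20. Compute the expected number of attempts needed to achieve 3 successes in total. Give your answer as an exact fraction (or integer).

60/7

By linearity (sum of 3 independent geometric waits), E[trials] = 3/p = 3/(7/20) = 60/7.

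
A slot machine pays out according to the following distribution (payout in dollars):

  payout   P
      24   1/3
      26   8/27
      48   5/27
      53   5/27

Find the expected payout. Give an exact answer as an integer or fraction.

E[X] = (1/3)·24 + (8/27)·26 + (5/27)·48 + (5/27)·53
     = 929/27

929/27 dollars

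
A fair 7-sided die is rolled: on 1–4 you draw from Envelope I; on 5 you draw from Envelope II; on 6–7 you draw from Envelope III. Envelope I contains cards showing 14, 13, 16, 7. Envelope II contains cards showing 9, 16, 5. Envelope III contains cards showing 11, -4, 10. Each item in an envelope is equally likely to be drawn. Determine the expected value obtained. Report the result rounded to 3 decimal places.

10.190

E[X | Envelope I] = (14 + 13 + 16 + 7)/4 = 25/2
E[X | Envelope II] = (9 + 16 + 5)/3 = 10
E[X | Envelope III] = (11 − 4 + 10)/3 = 17/3
E[X] = (4/7)·25/2 + (1/7)·10 + (2/7)·17/3 = 214/21 ≈ 10.190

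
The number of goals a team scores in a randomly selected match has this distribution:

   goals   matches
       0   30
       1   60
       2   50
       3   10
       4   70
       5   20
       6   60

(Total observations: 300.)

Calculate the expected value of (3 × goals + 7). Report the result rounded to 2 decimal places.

Total = 300, so P(goals=0) = 30/300, etc.
E[3x+7] = (1/10)·7 + (1/5)·10 + (1/6)·13 + (1/30)·16 + (7/30)·19 + (1/15)·22 + (1/5)·25
     = 163/10 ≈ 16.30

16.30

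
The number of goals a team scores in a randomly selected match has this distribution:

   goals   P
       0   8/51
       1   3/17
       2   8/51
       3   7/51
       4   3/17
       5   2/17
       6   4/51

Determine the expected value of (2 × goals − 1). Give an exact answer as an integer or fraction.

E[2x-1] = (8/51)·(-1) + (3/17)·1 + (8/51)·3 + (7/51)·5 + (3/17)·7 + (2/17)·9 + (4/51)·11
     = 13/3

13/3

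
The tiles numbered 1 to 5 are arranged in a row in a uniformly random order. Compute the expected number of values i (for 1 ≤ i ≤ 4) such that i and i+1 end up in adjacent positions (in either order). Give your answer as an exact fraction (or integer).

8/5

For each i ∈ {1,…,4}, let Xᵢ = 1 if i and i+1 are adjacent. P(Xᵢ=1) = 2·(5−1)!/5! = 2/5.
By linearity, E[ΣXᵢ] = (4)·(2/5) = 8/5.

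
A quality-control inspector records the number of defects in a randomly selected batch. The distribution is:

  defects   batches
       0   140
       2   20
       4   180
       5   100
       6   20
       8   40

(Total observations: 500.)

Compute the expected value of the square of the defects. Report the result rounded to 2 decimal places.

Total = 500, so P(defects=0) = 140/500, etc.
E[X²] = (7/25)·0 + (1/25)·4 + (9/25)·16 + (1/5)·25 + (1/25)·36 + (2/25)·64
     = 437/25 ≈ 17.48

17.48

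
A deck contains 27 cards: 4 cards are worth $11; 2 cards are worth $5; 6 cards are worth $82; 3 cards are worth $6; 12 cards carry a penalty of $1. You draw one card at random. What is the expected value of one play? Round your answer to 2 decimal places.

$20.44

E[payout] = (4/27)·11 + (2/27)·5 + (6/27)·82 + (3/27)·6 + (12/27)·(-1) = 184/9
≈ $20.44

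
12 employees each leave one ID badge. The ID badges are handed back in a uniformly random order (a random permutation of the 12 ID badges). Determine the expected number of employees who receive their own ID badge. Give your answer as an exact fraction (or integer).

Let Xᵢ = 1 if person i gets their own ID badge. For each i, P(Xᵢ=1) = 1/12.
By linearity of expectation, E[X₁+…+X_12] = 12·(1/12) = 1.

1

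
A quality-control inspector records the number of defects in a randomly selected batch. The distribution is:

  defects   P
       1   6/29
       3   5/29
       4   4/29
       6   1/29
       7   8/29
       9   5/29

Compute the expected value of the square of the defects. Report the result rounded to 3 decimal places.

E[X²] = (6/29)·1 + (5/29)·9 + (4/29)·16 + (1/29)·36 + (8/29)·49 + (5/29)·81
     = 948/29 ≈ 32.690

32.690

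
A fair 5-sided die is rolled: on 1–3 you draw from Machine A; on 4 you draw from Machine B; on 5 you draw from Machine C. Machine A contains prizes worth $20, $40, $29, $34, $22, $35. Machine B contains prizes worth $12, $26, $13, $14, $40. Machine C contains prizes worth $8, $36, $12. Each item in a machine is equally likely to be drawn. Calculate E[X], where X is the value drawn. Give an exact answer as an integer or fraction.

389/15 dollars

E[X | Machine A] = (20 + 40 + 29 + 34 + 22 + 35)/6 = 30
E[X | Machine B] = (12 + 26 + 13 + 14 + 40)/5 = 21
E[X | Machine C] = (8 + 36 + 12)/3 = 56/3
E[X] = (3/5)·30 + (1/5)·21 + (1/5)·56/3 = 389/15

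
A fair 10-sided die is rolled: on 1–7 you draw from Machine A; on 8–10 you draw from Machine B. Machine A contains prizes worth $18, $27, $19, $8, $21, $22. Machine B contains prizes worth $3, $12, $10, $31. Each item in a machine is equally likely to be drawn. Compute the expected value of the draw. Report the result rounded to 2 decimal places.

E[X | Machine A] = (18 + 27 + 19 + 8 + 21 + 22)/6 = 115/6
E[X | Machine B] = (3 + 12 + 10 + 31)/4 = 14
E[X] = (7/10)·115/6 + (3/10)·14 = 1057/60 ≈ 17.62

$17.62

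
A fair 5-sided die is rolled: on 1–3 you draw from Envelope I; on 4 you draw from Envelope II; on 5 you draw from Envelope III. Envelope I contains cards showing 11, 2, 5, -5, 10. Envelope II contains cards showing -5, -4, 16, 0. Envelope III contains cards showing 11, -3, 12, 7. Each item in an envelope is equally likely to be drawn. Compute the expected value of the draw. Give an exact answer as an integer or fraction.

223/50

E[X | Envelope I] = (11 + 2 + 5 − 5 + 10)/5 = 23/5
E[X | Envelope II] = (-5 − 4 + 16 + 0)/4 = 7/4
E[X | Envelope III] = (11 − 3 + 12 + 7)/4 = 27/4
E[X] = (3/5)·23/5 + (1/5)·7/4 + (1/5)·27/4 = 223/50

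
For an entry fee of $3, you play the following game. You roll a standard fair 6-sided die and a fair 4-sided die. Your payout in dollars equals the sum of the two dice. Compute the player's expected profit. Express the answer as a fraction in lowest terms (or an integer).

$3

Distribution of the sum of the two dice: 2 w.p. 1/24, 3 w.p. 1/12, 4 w.p. 1/8, 5 w.p. 1/6, 6 w.p. 1/6, 7 w.p. 1/6, …
E[payout] = (1/24)·2 + (1/12)·3 + (1/8)·4 + (1/6)·5 + (1/6)·6 + (1/6)·7 + (1/8)·8 + (1/12)·9 + (1/24)·10 = 6
Expected profit = 6 − 3 = 3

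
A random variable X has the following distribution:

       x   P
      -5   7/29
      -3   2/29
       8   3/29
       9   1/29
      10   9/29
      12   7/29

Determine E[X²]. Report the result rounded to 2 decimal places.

81.86

E[X²] = (7/29)·25 + (2/29)·9 + (3/29)·64 + (1/29)·81 + (9/29)·100 + (7/29)·144
     = 2374/29 ≈ 81.86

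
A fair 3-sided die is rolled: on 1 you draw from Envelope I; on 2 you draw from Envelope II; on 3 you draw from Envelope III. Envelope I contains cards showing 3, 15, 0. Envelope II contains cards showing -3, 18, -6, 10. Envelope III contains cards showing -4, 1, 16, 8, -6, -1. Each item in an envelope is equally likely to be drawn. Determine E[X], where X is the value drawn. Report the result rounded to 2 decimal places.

4.36

E[X | Envelope I] = (3 + 15 + 0)/3 = 6
E[X | Envelope II] = (-3 + 18 − 6 + 10)/4 = 19/4
E[X | Envelope III] = (-4 + 1 + 16 + 8 − 6 − 1)/6 = 7/3
E[X] = (1/3)·6 + (1/3)·19/4 + (1/3)·7/3 = 157/36 ≈ 4.36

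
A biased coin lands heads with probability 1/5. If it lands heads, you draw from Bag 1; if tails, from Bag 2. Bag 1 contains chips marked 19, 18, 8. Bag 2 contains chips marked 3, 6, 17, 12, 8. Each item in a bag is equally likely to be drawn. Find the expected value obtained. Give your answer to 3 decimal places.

10.360

E[X | Bag 1] = (19 + 18 + 8)/3 = 15
E[X | Bag 2] = (3 + 6 + 17 + 12 + 8)/5 = 46/5
E[X] = (1/5)·15 + (4/5)·46/5 = 259/25 ≈ 10.360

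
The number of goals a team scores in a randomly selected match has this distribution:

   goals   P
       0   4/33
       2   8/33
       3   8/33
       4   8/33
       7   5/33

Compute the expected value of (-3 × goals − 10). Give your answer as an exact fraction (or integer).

E[-3x-10] = (4/33)·(-10) + (8/33)·(-16) + (8/33)·(-19) + (8/33)·(-22) + (5/33)·(-31)
     = -217/11

-217/11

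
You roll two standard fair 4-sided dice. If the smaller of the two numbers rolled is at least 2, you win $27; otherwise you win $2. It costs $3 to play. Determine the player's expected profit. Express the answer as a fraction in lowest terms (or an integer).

209/16 dollars

E[payout] = (7/16)·2 + (9/16)·27 = 257/16
Expected profit = 257/16 − 3 = 209/16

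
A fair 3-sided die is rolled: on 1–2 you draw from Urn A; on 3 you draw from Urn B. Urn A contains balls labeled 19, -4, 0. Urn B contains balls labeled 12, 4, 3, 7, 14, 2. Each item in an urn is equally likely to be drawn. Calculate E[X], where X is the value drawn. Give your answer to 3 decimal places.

5.667

E[X | Urn A] = (19 − 4 + 0)/3 = 5
E[X | Urn B] = (12 + 4 + 3 + 7 + 14 + 2)/6 = 7
E[X] = (2/3)·5 + (1/3)·7 = 17/3 ≈ 5.667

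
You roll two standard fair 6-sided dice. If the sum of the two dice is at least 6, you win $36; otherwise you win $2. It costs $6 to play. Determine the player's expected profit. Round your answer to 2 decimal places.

$20.56

E[payout] = (5/18)·2 + (13/18)·36 = 239/9
Expected profit = 239/9 − 6 = 185/9 ≈ $20.56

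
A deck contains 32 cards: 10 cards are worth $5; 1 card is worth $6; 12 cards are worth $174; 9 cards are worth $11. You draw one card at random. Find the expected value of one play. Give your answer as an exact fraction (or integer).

E[payout] = (10/32)·5 + (1/32)·6 + (12/32)·174 + (9/32)·11 = 2243/32

2243/32 dollars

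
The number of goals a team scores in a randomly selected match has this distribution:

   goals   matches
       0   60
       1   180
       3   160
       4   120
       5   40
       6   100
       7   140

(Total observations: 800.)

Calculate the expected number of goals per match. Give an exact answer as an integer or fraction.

73/20

Total = 800, so P(goals=0) = 60/800, etc.
E[X] = (3/40)·0 + (9/40)·1 + (1/5)·3 + (3/20)·4 + (1/20)·5 + (1/8)·6 + (7/40)·7
     = 73/20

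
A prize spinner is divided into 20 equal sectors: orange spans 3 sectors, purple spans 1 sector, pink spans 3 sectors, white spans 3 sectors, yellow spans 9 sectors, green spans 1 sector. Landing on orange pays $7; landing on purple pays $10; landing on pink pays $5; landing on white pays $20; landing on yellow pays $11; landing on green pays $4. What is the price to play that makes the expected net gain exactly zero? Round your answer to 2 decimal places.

E[payout] = (3/20)·7 + (1/20)·10 + (3/20)·5 + (3/20)·20 + (9/20)·11 + (1/20)·4 = 209/20
Fair fee = E[payout] = 209/20 ≈ $10.45

$10.45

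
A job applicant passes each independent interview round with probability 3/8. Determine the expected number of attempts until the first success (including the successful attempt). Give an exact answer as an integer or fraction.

8/3

For a geometric distribution, E[trials] = 1/p = 1/(3/8) = 8/3.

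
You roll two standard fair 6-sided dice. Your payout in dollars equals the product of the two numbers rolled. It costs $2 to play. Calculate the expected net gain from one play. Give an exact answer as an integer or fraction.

Distribution of the product of the two numbers rolled: 1 w.p. 1/36, 2 w.p. 1/18, 3 w.p. 1/18, 4 w.p. 1/12, 5 w.p. 1/18, 6 w.p. 1/9, …
E[payout] = (1/36)·1 + (1/18)·2 + (1/18)·3 + (1/12)·4 + (1/18)·5 + (1/9)·6 + (1/18)·8 + (1/36)·9 + (1/18)·10 + (1/9)·12 + (1/18)·15 + (1/36)·16 + (1/18)·18 + (1/18)·20 + (1/18)·24 + (1/36)·25 + (1/18)·30 + (1/36)·36 = 49/4
Expected profit = 49/4 − 2 = 41/4

41/4 dollars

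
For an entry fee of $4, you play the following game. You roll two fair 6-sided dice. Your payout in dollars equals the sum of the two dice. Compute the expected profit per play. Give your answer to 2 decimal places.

$3.00

Distribution of the sum of the two dice: 2 w.p. 1/36, 3 w.p. 1/18, 4 w.p. 1/12, 5 w.p. 1/9, 6 w.p. 5/36, 7 w.p. 1/6, …
E[payout] = (1/36)·2 + (1/18)·3 + (1/12)·4 + (1/9)·5 + (5/36)·6 + (1/6)·7 + (5/36)·8 + (1/9)·9 + (1/12)·10 + (1/18)·11 + (1/36)·12 = 7
Expected profit = 7 − 4 = 3 ≈ $3.00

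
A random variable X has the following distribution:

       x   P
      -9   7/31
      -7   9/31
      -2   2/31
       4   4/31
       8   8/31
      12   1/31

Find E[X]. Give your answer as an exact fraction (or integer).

-38/31

E[X] = (7/31)·(-9) + (9/31)·(-7) + (2/31)·(-2) + (4/31)·4 + (8/31)·8 + (1/31)·12
     = -38/31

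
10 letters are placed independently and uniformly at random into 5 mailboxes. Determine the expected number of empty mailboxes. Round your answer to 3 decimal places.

0.537

Let Xⱼ=1 if mailbox j is empty. P(Xⱼ=1) = ((5-1)/5)^10 = 1048576/9765625.
By linearity, E[#empty] = 5·1048576/9765625 = 1048576/1953125.
≈ 0.537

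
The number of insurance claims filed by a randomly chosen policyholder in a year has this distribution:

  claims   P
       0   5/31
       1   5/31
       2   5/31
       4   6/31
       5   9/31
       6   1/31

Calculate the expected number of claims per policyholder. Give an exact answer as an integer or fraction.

E[X] = (5/31)·0 + (5/31)·1 + (5/31)·2 + (6/31)·4 + (9/31)·5 + (1/31)·6
     = 90/31

90/31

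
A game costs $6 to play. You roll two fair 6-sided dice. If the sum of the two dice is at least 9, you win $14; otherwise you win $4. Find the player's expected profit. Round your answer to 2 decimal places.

E[payout] = (13/18)·4 + (5/18)·14 = 61/9
Expected profit = 61/9 − 6 = 7/9 ≈ $0.78

$0.78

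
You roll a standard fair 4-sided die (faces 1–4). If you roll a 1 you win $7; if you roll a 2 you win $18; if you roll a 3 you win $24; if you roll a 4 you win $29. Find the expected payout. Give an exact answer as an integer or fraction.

39/2 dollars

E[payout] = (1/4)·7 + (1/4)·18 + (1/4)·24 + (1/4)·29 = 39/2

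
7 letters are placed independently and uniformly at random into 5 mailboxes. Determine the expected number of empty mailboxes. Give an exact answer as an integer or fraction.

16384/15625

Let Xⱼ=1 if mailbox j is empty. P(Xⱼ=1) = ((5-1)/5)^7 = 16384/78125.
By linearity, E[#empty] = 5·16384/78125 = 16384/15625.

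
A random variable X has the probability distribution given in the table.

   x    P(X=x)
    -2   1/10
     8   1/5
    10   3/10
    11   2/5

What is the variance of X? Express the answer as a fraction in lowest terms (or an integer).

E[X] = (1/10)·(-2) + (1/5)·8 + (3/10)·10 + (2/5)·11 = 44/5
E[X²] = (1/10)·4 + (1/5)·64 + (3/10)·100 + (2/5)·121 = 458/5
Var(X) = 458/5 − (44/5)² = 354/25

354/25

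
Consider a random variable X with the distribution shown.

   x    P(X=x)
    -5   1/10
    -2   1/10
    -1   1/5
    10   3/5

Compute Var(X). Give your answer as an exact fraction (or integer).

3709/100

E[X] = (1/10)·(-5) + (1/10)·(-2) + (1/5)·(-1) + (3/5)·10 = 51/10
E[X²] = (1/10)·25 + (1/10)·4 + (1/5)·1 + (3/5)·100 = 631/10
Var(X) = 631/10 − (51/10)² = 3709/100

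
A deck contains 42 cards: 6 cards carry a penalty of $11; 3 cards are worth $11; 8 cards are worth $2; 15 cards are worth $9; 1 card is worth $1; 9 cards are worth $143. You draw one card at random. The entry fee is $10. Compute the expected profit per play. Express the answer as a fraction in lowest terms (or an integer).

493/21 dollars

E[payout] = (6/42)·(-11) + (3/42)·11 + (8/42)·2 + (15/42)·9 + (1/42)·1 + (9/42)·143 = 703/21
Expected profit = 703/21 − 10 = 493/21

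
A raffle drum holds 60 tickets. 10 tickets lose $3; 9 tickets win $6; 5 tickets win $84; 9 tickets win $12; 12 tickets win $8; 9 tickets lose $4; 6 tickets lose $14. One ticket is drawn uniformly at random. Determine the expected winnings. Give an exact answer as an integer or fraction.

E[payout] = (10/60)·(-3) + (9/60)·6 + (5/60)·84 + (9/60)·12 + (12/60)·8 + (9/60)·(-4) + (6/60)·(-14) = 44/5

44/5 dollars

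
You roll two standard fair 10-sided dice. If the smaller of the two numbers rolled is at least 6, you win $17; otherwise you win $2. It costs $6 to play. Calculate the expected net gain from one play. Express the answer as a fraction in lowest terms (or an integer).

-1/4 dollars

E[payout] = (3/4)·2 + (1/4)·17 = 23/4
Expected profit = 23/4 − 6 = -1/4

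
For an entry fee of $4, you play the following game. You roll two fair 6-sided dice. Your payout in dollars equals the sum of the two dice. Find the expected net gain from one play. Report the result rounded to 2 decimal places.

Distribution of the sum of the two dice: 2 w.p. 1/36, 3 w.p. 1/18, 4 w.p. 1/12, 5 w.p. 1/9, 6 w.p. 5/36, 7 w.p. 1/6, …
E[payout] = (1/36)·2 + (1/18)·3 + (1/12)·4 + (1/9)·5 + (5/36)·6 + (1/6)·7 + (5/36)·8 + (1/9)·9 + (1/12)·10 + (1/18)·11 + (1/36)·12 = 7
Expected profit = 7 − 4 = 3 ≈ $3.00

$3.00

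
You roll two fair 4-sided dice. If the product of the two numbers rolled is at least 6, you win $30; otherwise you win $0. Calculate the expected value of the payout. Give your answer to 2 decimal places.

$15.00

E[payout] = (1/2)·0 + (1/2)·30 = 15
≈ $15.00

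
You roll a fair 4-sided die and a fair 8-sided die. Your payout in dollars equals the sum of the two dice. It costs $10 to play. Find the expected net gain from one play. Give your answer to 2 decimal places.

Distribution of the sum of the two dice: 2 w.p. 1/32, 3 w.p. 1/16, 4 w.p. 3/32, 5 w.p. 1/8, 6 w.p. 1/8, 7 w.p. 1/8, …
E[payout] = (1/32)·2 + (1/16)·3 + (3/32)·4 + (1/8)·5 + (1/8)·6 + (1/8)·7 + (1/8)·8 + (1/8)·9 + (3/32)·10 + (1/16)·11 + (1/32)·12 = 7
Expected profit = 7 − 10 = -3 ≈ -$3.00

-$3.00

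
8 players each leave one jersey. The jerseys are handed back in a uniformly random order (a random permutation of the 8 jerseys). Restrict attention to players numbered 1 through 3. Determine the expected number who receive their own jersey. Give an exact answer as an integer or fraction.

3/8

Let Xᵢ = 1 if person i gets their own jersey. For each i, P(Xᵢ=1) = 1/8.
By linearity of expectation, E[X₁+…+X_3] = 3·(1/8) = 3/8.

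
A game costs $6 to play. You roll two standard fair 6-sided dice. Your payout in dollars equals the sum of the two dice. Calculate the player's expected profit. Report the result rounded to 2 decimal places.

$1.00

Distribution of the sum of the two dice: 2 w.p. 1/36, 3 w.p. 1/18, 4 w.p. 1/12, 5 w.p. 1/9, 6 w.p. 5/36, 7 w.p. 1/6, …
E[payout] = (1/36)·2 + (1/18)·3 + (1/12)·4 + (1/9)·5 + (5/36)·6 + (1/6)·7 + (5/36)·8 + (1/9)·9 + (1/12)·10 + (1/18)·11 + (1/36)·12 = 7
Expected profit = 7 − 6 = 1 ≈ $1.00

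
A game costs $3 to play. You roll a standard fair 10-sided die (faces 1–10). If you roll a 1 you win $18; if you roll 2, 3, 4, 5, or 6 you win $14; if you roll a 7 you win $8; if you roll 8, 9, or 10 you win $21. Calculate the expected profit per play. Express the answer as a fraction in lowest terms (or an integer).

E[payout] = (1/10)·8 + (1/2)·14 + (1/10)·18 + (3/10)·21 = 159/10
Expected profit = 159/10 − 3 = 129/10

129/10 dollars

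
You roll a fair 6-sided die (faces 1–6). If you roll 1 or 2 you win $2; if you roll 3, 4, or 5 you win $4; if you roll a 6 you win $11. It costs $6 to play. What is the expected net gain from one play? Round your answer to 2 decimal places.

E[payout] = (1/3)·2 + (1/2)·4 + (1/6)·11 = 9/2
Expected profit = 9/2 − 6 = -3/2 ≈ -$1.50

-$1.50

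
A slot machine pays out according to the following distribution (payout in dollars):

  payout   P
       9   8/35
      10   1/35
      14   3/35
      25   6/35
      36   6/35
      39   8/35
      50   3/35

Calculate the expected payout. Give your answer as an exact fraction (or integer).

E[X] = (8/35)·9 + (1/35)·10 + (3/35)·14 + (6/35)·25 + (6/35)·36 + (8/35)·39 + (3/35)·50
     = 136/5

136/5 dollars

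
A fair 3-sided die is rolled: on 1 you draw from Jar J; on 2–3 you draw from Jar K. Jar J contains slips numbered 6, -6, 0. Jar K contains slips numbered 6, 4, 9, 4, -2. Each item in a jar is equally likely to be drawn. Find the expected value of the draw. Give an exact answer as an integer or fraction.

E[X | Jar J] = (6 − 6 + 0)/3 = 0
E[X | Jar K] = (6 + 4 + 9 + 4 − 2)/5 = 21/5
E[X] = (1/3)·0 + (2/3)·21/5 = 14/5

14/5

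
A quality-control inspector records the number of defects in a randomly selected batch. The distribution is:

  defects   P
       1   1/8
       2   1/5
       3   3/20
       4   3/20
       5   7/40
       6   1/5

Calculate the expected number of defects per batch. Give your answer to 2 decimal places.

E[X] = (1/8)·1 + (1/5)·2 + (3/20)·3 + (3/20)·4 + (7/40)·5 + (1/5)·6
     = 73/20 ≈ 3.65

3.65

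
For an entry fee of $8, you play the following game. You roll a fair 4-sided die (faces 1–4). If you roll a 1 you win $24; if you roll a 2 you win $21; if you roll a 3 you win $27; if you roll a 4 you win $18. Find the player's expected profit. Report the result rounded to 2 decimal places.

E[payout] = (1/4)·18 + (1/4)·21 + (1/4)·24 + (1/4)·27 = 45/2
Expected profit = 45/2 − 8 = 29/2 ≈ $14.50

$14.50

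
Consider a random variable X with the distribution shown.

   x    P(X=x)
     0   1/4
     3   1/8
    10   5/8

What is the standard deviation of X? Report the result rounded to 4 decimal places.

4.4423

E[X] = 53/8, E[X²] = 509/8
Var(X) = E[X²] − (E[X])² = 509/8 − 2809/64 = 1263/64
SD(X) = √(1263/64) ≈ 4.4423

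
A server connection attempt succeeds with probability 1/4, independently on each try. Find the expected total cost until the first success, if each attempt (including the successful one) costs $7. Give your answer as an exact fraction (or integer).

E[#attempts] = 1/p = 4; E[cost] = 7·4 = 28.

$28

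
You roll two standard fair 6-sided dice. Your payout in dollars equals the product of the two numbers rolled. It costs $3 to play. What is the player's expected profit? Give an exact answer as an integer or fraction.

Distribution of the product of the two numbers rolled: 1 w.p. 1/36, 2 w.p. 1/18, 3 w.p. 1/18, 4 w.p. 1/12, 5 w.p. 1/18, 6 w.p. 1/9, …
E[payout] = (1/36)·1 + (1/18)·2 + (1/18)·3 + (1/12)·4 + (1/18)·5 + (1/9)·6 + (1/18)·8 + (1/36)·9 + (1/18)·10 + (1/9)·12 + (1/18)·15 + (1/36)·16 + (1/18)·18 + (1/18)·20 + (1/18)·24 + (1/36)·25 + (1/18)·30 + (1/36)·36 = 49/4
Expected profit = 49/4 − 3 = 37/4

37/4 dollars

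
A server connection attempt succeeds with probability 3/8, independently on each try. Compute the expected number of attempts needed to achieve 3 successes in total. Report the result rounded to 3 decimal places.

By linearity (sum of 3 independent geometric waits), E[trials] = 3/p = 3/(3/8) = 8.
≈ 8.000

8.000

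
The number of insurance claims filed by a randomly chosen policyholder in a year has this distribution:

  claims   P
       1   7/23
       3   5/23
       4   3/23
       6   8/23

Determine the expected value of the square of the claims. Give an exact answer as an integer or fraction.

388/23

E[X²] = (7/23)·1 + (5/23)·9 + (3/23)·16 + (8/23)·36
     = 388/23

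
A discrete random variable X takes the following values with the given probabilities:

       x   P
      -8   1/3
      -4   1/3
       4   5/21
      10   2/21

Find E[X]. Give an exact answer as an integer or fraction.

E[X] = (1/3)·(-8) + (1/3)·(-4) + (5/21)·4 + (2/21)·10
     = -44/21

-44/21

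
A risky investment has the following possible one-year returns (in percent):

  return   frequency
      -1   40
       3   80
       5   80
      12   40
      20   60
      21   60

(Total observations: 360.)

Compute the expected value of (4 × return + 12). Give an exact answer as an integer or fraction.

154/3

Total = 360, so P(return=-1) = 40/360, etc.
E[4x+12] = (1/9)·8 + (2/9)·24 + (2/9)·32 + (1/9)·60 + (1/6)·92 + (1/6)·96
     = 154/3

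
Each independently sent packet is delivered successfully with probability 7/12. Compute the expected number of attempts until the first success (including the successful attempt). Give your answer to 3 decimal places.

For a geometric distribution, E[trials] = 1/p = 1/(7/12) = 12/7.
≈ 1.714

1.714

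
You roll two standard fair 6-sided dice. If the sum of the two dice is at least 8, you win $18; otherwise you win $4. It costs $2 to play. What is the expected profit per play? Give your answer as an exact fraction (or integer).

E[payout] = (7/12)·4 + (5/12)·18 = 59/6
Expected profit = 59/6 − 2 = 47/6

47/6 dollars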